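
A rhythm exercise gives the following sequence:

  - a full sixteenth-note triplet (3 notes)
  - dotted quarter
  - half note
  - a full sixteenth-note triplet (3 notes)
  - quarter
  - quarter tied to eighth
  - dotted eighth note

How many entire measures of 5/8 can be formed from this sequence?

One bar of 5/8 = 10 sixteenth notes.
In sixteenth notes: a full sixteenth-note triplet (3 notes) (three triplet sixteenths span one eighth) = 2; dotted quarter = 6; half note = 8; a full sixteenth-note triplet (3 notes) (three triplet sixteenths span one eighth) = 2; quarter = 4; quarter tied to eighth (quarter + eighth) = 6; dotted eighth note = 3.
Sum: 2 + 6 + 8 + 2 + 4 + 6 + 3 = 31.
31 ÷ 10 = 3 complete bars with 1 left over.

3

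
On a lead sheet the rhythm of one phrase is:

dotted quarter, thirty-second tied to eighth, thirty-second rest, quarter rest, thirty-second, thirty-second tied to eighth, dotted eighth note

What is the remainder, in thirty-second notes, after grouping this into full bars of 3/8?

One bar of 3/8 = 12 thirty-second notes.
Working in thirty-second notes: dotted quarter = 12; thirty-second tied to eighth (thirty-second + eighth) = 5; thirty-second rest = 1; quarter rest = 8; thirty-second = 1; thirty-second tied to eighth (thirty-second + eighth) = 5; dotted eighth note = 6.
Altogether 12 + 5 + 1 + 8 + 1 + 5 + 6 = 38.
38 ÷ 12 = 3 complete bars with 2 thirty-second notes remaining.

2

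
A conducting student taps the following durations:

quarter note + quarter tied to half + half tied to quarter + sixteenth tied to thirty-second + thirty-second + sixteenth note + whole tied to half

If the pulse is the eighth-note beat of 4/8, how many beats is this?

One eighth-note beat = 4 thirty-second notes.
Convert each value to thirty-second notes: quarter note = 8; quarter tied to half (quarter + half) = 24; half tied to quarter (half + quarter) = 24; sixteenth tied to thirty-second (sixteenth + thirty-second) = 3; thirty-second = 1; sixteenth note = 2; whole tied to half (whole + half) = 48.
Altogether 8 + 24 + 24 + 3 + 1 + 2 + 48 = 110.
110 ÷ 4 = 27.5 beats.

27.5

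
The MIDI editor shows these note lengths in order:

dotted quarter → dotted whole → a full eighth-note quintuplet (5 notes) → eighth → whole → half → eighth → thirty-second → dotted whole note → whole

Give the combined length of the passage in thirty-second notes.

In thirty-second notes: dotted quarter = 12; dotted whole = 48; a full eighth-note quintuplet (5 notes) (five quintuplet eighths span one half) = 16; eighth = 4; whole = 32; half = 16; eighth = 4; thirty-second = 1; dotted whole note = 48; whole = 32.
Total: 12 + 48 + 16 + 4 + 32 + 16 + 4 + 1 + 48 + 32 = 213 thirty-second notes.

213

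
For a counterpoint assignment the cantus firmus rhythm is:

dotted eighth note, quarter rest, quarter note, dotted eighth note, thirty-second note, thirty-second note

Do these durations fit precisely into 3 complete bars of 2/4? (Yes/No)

One bar of 2/4 = 16 thirty-second notes, so 3 bars = 48.
Convert each value to thirty-second notes: dotted eighth note = 6; quarter rest = 8; quarter note = 8; dotted eighth note = 6; thirty-second note = 1; thirty-second note = 1.
Altogether 6 + 8 + 8 + 6 + 1 + 1 = 30.
30 falls short of 48, so the answer is No.

No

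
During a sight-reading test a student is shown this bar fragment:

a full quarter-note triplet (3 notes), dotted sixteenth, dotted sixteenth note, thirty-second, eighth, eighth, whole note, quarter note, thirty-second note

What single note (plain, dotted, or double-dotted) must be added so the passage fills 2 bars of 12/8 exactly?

2 bars of 12/8 = 96 thirty-second notes.
Express everything in thirty-second notes: a full quarter-note triplet (3 notes) (three triplet quarters span one half) = 16; dotted sixteenth = 3; dotted sixteenth note = 3; thirty-second = 1; eighth = 4; eighth = 4; whole note = 32; quarter note = 8; thirty-second note = 1.
Sum: 16 + 3 + 3 + 1 + 4 + 4 + 32 + 8 + 1 = 72.
Remaining: 96 − 72 = 24 thirty-second notes, which is a dotted half note.

dotted half note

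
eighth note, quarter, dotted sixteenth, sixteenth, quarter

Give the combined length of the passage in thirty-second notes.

Working in thirty-second notes: eighth note = 4; quarter = 8; dotted sixteenth = 3; sixteenth = 2; quarter = 8.
Altogether 4 + 8 + 3 + 2 + 8 = 25 thirty-second notes.

25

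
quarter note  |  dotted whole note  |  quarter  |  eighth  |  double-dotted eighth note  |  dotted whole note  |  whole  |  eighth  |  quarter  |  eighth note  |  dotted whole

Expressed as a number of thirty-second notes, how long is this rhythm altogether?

In thirty-second notes: quarter note = 8; dotted whole note = 48; quarter = 8; eighth = 4; double-dotted eighth note = 7; dotted whole note = 48; whole = 32; eighth = 4; quarter = 8; eighth note = 4; dotted whole = 48.
Sum: 8 + 48 + 8 + 4 + 7 + 48 + 32 + 4 + 8 + 4 + 48 = 219 thirty-second notes.

219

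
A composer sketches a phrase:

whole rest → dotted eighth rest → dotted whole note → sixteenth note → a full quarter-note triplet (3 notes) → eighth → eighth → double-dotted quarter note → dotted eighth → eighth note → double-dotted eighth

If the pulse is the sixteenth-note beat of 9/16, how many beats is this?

71.5

One sixteenth-note beat = 2 thirty-second notes.
Convert each value to thirty-second notes: whole rest = 32; dotted eighth rest = 6; dotted whole note = 48; sixteenth note = 2; a full quarter-note triplet (3 notes) (three triplet quarters span one half) = 16; eighth = 4; eighth = 4; double-dotted quarter note = 14; dotted eighth = 6; eighth note = 4; double-dotted eighth = 7.
Sum: 32 + 6 + 48 + 2 + 16 + 4 + 4 + 14 + 6 + 4 + 7 = 143.
143 ÷ 2 = 71.5 beats.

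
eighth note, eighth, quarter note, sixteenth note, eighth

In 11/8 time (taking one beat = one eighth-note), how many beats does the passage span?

One eighth-note beat = 2 sixteenth notes.
In sixteenth notes: eighth note = 2; eighth = 2; quarter note = 4; sixteenth note = 1; eighth = 2.
Sum: 2 + 2 + 4 + 1 + 2 = 11.
11 ÷ 2 = 5.5 beats.

5.5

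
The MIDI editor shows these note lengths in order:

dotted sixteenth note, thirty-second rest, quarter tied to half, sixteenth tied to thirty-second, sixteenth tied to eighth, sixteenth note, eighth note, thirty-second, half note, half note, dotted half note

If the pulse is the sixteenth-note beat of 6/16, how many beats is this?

50

One sixteenth-note beat = 2 thirty-second notes.
Express everything in thirty-second notes: dotted sixteenth note = 3; thirty-second rest = 1; quarter tied to half (quarter + half) = 24; sixteenth tied to thirty-second (sixteenth + thirty-second) = 3; sixteenth tied to eighth (sixteenth + eighth) = 6; sixteenth note = 2; eighth note = 4; thirty-second = 1; half note = 16; half note = 16; dotted half note = 24.
Adding: 3 + 1 + 24 + 3 + 6 + 2 + 4 + 1 + 16 + 16 + 24 = 100.
100 ÷ 2 = 50 beats.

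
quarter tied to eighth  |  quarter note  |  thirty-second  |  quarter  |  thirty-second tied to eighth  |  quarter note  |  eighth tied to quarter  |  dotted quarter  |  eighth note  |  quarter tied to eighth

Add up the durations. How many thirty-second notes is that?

82

Working in thirty-second notes: quarter tied to eighth (quarter + eighth) = 12; quarter note = 8; thirty-second = 1; quarter = 8; thirty-second tied to eighth (thirty-second + eighth) = 5; quarter note = 8; eighth tied to quarter (eighth + quarter) = 12; dotted quarter = 12; eighth note = 4; quarter tied to eighth (quarter + eighth) = 12.
Sum: 12 + 8 + 1 + 8 + 5 + 8 + 12 + 12 + 4 + 12 = 82 thirty-second notes.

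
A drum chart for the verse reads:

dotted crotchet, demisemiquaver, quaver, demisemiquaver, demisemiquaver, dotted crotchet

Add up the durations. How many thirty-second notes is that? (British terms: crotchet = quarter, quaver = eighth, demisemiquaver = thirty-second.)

31

Convert each value to thirty-second notes: dotted crotchet = 12; demisemiquaver = 1; quaver = 4; demisemiquaver = 1; demisemiquaver = 1; dotted crotchet = 12.
Altogether 12 + 1 + 4 + 1 + 1 + 12 = 31 thirty-second notes.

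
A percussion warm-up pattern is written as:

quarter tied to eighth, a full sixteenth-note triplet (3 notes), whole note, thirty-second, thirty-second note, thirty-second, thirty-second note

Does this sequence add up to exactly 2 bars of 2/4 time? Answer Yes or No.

No

One bar of 2/4 = 16 thirty-second notes, so 2 bars = 32.
Express everything in thirty-second notes: quarter tied to eighth (quarter + eighth) = 12; a full sixteenth-note triplet (3 notes) (three triplet sixteenths span one eighth) = 4; whole note = 32; thirty-second = 1; thirty-second note = 1; thirty-second = 1; thirty-second note = 1.
Sum: 12 + 4 + 32 + 1 + 1 + 1 + 1 = 52.
52 exceeds 32, so the answer is No.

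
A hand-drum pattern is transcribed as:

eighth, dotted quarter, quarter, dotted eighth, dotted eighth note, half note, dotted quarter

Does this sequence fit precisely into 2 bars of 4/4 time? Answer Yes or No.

Yes

One bar of 4/4 = 16 sixteenth notes, so 2 bars = 32.
Express everything in sixteenth notes: eighth = 2; dotted quarter = 6; quarter = 4; dotted eighth = 3; dotted eighth note = 3; half note = 8; dotted quarter = 6.
Altogether 2 + 6 + 4 + 3 + 3 + 8 + 6 = 32.
32 equals 32, so the answer is Yes.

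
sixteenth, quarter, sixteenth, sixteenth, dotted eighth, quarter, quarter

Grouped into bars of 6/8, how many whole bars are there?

One bar of 6/8 = 12 sixteenth notes.
In sixteenth notes: sixteenth = 1; quarter = 4; sixteenth = 1; sixteenth = 1; dotted eighth = 3; quarter = 4; quarter = 4.
Altogether 1 + 4 + 1 + 1 + 3 + 4 + 4 = 18.
18 ÷ 12 = 1 complete bar with 6 left over.

1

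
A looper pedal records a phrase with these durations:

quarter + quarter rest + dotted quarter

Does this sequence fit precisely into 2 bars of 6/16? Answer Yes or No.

One bar of 6/16 = 3 eighth notes, so 2 bars = 6.
Convert each value to eighth notes: quarter = 2; quarter rest = 2; dotted quarter = 3.
Altogether 2 + 2 + 3 = 7.
7 exceeds 6, so the answer is No.

No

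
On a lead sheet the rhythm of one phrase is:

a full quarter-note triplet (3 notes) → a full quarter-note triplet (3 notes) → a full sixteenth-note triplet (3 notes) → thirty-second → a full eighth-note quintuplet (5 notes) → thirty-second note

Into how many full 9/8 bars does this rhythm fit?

One bar of 9/8 = 36 thirty-second notes.
Convert each value to thirty-second notes: a full quarter-note triplet (3 notes) (three triplet quarters span one half) = 16; a full quarter-note triplet (3 notes) (three triplet quarters span one half) = 16; a full sixteenth-note triplet (3 notes) (three triplet sixteenths span one eighth) = 4; thirty-second = 1; a full eighth-note quintuplet (5 notes) (five quintuplet eighths span one half) = 16; thirty-second note = 1.
Total: 16 + 16 + 4 + 1 + 16 + 1 = 54.
54 ÷ 36 = 1 complete bar with 18 left over.

1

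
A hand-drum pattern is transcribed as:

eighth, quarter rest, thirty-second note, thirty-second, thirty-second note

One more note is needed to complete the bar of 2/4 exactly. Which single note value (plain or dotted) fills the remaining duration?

The bar of 2/4 = 16 thirty-second notes.
Convert each value to thirty-second notes: eighth = 4; quarter rest = 8; thirty-second note = 1; thirty-second = 1; thirty-second note = 1.
Adding: 4 + 8 + 1 + 1 + 1 = 15.
Remaining: 16 − 15 = 1 thirty-second note, which is a thirty-second note.

thirty-second note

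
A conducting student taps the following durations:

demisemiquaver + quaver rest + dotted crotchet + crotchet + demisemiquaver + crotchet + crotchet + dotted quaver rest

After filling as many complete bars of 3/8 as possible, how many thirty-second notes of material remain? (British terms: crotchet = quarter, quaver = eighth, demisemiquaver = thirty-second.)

One bar of 3/8 = 12 thirty-second notes.
In thirty-second notes: demisemiquaver = 1; quaver rest = 4; dotted crotchet = 12; crotchet = 8; demisemiquaver = 1; crotchet = 8; crotchet = 8; dotted quaver rest = 6.
Altogether 1 + 4 + 12 + 8 + 1 + 8 + 8 + 6 = 48.
48 ÷ 12 = 4 complete bars with 0 thirty-second notes remaining.

0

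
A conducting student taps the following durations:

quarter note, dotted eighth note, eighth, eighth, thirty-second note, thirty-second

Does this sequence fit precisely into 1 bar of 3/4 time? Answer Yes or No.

One bar of 3/4 = 24 thirty-second notes.
Each duration in thirty-second notes: quarter note = 8; dotted eighth note = 6; eighth = 4; eighth = 4; thirty-second note = 1; thirty-second = 1.
Altogether 8 + 6 + 4 + 4 + 1 + 1 = 24.
24 equals 24, so the answer is Yes.

Yes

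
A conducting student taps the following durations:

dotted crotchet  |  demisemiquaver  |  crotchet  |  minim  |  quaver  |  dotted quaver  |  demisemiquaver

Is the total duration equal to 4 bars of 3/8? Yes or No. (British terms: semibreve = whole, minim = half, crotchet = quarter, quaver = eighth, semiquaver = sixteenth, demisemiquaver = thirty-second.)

One bar of 3/8 = 12 thirty-second notes, so 4 bars = 48.
Each duration in thirty-second notes: dotted crotchet = 12; demisemiquaver = 1; crotchet = 8; minim = 16; quaver = 4; dotted quaver = 6; demisemiquaver = 1.
Adding: 12 + 1 + 8 + 16 + 4 + 6 + 1 = 48.
48 equals 48, so the answer is Yes.

Yes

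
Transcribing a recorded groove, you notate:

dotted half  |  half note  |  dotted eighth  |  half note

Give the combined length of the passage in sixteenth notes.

31

Working in sixteenth notes: dotted half = 12; half note = 8; dotted eighth = 3; half note = 8.
Sum: 12 + 8 + 3 + 8 = 31 sixteenth notes.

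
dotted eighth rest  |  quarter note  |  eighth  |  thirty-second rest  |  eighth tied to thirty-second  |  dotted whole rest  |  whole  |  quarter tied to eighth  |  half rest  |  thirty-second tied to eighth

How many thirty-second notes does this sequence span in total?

In thirty-second notes: dotted eighth rest = 6; quarter note = 8; eighth = 4; thirty-second rest = 1; eighth tied to thirty-second (eighth + thirty-second) = 5; dotted whole rest = 48; whole = 32; quarter tied to eighth (quarter + eighth) = 12; half rest = 16; thirty-second tied to eighth (thirty-second + eighth) = 5.
Adding: 6 + 8 + 4 + 1 + 5 + 48 + 32 + 12 + 16 + 5 = 137 thirty-second notes.

137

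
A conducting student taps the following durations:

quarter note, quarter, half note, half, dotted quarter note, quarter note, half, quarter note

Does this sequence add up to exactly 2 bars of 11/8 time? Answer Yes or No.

No

One bar of 11/8 = 11 eighth notes, so 2 bars = 22.
Each duration in eighth notes: quarter note = 2; quarter = 2; half note = 4; half = 4; dotted quarter note = 3; quarter note = 2; half = 4; quarter note = 2.
Altogether 2 + 2 + 4 + 4 + 3 + 2 + 4 + 2 = 23.
23 exceeds 22, so the answer is No.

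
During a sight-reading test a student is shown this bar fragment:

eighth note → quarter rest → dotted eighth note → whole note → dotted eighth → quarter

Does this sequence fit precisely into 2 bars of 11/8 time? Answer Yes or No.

One bar of 11/8 = 22 sixteenth notes, so 2 bars = 44.
Each duration in sixteenth notes: eighth note = 2; quarter rest = 4; dotted eighth note = 3; whole note = 16; dotted eighth = 3; quarter = 4.
Total: 2 + 4 + 3 + 16 + 3 + 4 = 32.
32 falls short of 44, so the answer is No.

No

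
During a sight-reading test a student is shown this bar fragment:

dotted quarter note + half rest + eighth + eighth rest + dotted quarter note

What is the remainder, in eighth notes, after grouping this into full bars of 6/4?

0

One bar of 6/4 = 12 eighth notes.
Working in eighth notes: dotted quarter note = 3; half rest = 4; eighth = 1; eighth rest = 1; dotted quarter note = 3.
Sum: 3 + 4 + 1 + 1 + 3 = 12.
12 ÷ 12 = 1 complete bar with 0 eighth notes remaining.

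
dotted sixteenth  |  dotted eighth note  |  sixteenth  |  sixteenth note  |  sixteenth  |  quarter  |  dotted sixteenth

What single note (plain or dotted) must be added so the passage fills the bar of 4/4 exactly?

dotted eighth note

The bar of 4/4 = 32 thirty-second notes.
In thirty-second notes: dotted sixteenth = 3; dotted eighth note = 6; sixteenth = 2; sixteenth note = 2; sixteenth = 2; quarter = 8; dotted sixteenth = 3.
Sum: 3 + 6 + 2 + 2 + 2 + 8 + 3 = 26.
Remaining: 32 − 26 = 6 thirty-second notes, which is a dotted eighth note.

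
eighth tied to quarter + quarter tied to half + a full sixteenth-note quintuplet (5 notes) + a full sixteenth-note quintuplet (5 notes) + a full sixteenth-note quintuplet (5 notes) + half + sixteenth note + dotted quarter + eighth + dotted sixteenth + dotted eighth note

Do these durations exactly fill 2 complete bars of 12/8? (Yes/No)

No

One bar of 12/8 = 48 thirty-second notes, so 2 bars = 96.
Each duration in thirty-second notes: eighth tied to quarter (eighth + quarter) = 12; quarter tied to half (quarter + half) = 24; a full sixteenth-note quintuplet (5 notes) (five quintuplet sixteenths span one quarter) = 8; a full sixteenth-note quintuplet (5 notes) (five quintuplet sixteenths span one quarter) = 8; a full sixteenth-note quintuplet (5 notes) (five quintuplet sixteenths span one quarter) = 8; half = 16; sixteenth note = 2; dotted quarter = 12; eighth = 4; dotted sixteenth = 3; dotted eighth note = 6.
Total: 12 + 24 + 8 + 8 + 8 + 16 + 2 + 12 + 4 + 3 + 6 = 103.
103 exceeds 96, so the answer is No.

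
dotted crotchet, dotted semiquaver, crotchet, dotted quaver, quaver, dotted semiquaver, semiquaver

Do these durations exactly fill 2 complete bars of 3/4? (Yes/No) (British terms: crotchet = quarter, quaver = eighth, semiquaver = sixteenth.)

No

One bar of 3/4 = 24 thirty-second notes, so 2 bars = 48.
Each duration in thirty-second notes: dotted crotchet = 12; dotted semiquaver = 3; crotchet = 8; dotted quaver = 6; quaver = 4; dotted semiquaver = 3; semiquaver = 2.
Altogether 12 + 3 + 8 + 6 + 4 + 3 + 2 = 38.
38 falls short of 48, so the answer is No.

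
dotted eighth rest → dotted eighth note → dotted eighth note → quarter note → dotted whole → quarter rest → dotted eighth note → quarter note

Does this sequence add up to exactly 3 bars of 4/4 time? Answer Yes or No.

One bar of 4/4 = 16 sixteenth notes, so 3 bars = 48.
Working in sixteenth notes: dotted eighth rest = 3; dotted eighth note = 3; dotted eighth note = 3; quarter note = 4; dotted whole = 24; quarter rest = 4; dotted eighth note = 3; quarter note = 4.
Altogether 3 + 3 + 3 + 4 + 24 + 4 + 3 + 4 = 48.
48 equals 48, so the answer is Yes.

Yes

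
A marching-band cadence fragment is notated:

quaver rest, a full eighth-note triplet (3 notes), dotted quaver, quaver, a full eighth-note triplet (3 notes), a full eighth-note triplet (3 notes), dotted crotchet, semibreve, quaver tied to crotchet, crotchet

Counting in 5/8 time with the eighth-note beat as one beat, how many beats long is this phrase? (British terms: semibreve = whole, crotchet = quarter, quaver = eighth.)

25.5

One eighth-note beat = 2 sixteenth notes.
Convert each value to sixteenth notes: quaver rest = 2; a full eighth-note triplet (3 notes) (three triplet eighths span one quarter) = 4; dotted quaver = 3; quaver = 2; a full eighth-note triplet (3 notes) (three triplet eighths span one quarter) = 4; a full eighth-note triplet (3 notes) (three triplet eighths span one quarter) = 4; dotted crotchet = 6; semibreve = 16; quaver tied to crotchet (quaver + crotchet) = 6; crotchet = 4.
Altogether 2 + 4 + 3 + 2 + 4 + 4 + 6 + 16 + 6 + 4 = 51.
51 ÷ 2 = 25.5 beats.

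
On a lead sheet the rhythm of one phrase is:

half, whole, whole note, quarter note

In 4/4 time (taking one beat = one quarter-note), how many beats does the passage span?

11

One quarter-note beat = 2 eighth notes.
Each duration in eighth notes: half = 4; whole = 8; whole note = 8; quarter note = 2.
Total: 4 + 8 + 8 + 2 = 22.
22 ÷ 2 = 11 beats.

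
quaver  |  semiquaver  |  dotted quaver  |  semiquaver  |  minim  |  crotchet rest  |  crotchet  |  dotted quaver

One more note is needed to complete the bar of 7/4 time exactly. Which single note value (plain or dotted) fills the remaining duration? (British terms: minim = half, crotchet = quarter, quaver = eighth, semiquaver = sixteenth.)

eighth note

The bar of 7/4 = 28 sixteenth notes.
Convert each value to sixteenth notes: quaver = 2; semiquaver = 1; dotted quaver = 3; semiquaver = 1; minim = 8; crotchet rest = 4; crotchet = 4; dotted quaver = 3.
Sum: 2 + 1 + 3 + 1 + 8 + 4 + 4 + 3 = 26.
Remaining: 28 − 26 = 2 sixteenth notes, which is a eighth note.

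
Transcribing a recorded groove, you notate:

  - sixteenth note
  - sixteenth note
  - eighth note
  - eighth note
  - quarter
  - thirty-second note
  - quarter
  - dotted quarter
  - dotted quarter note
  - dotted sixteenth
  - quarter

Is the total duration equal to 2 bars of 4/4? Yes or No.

Yes

One bar of 4/4 = 32 thirty-second notes, so 2 bars = 64.
Convert each value to thirty-second notes: sixteenth note = 2; sixteenth note = 2; eighth note = 4; eighth note = 4; quarter = 8; thirty-second note = 1; quarter = 8; dotted quarter = 12; dotted quarter note = 12; dotted sixteenth = 3; quarter = 8.
Sum: 2 + 2 + 4 + 4 + 8 + 1 + 8 + 12 + 12 + 3 + 8 = 64.
64 equals 64, so the answer is Yes.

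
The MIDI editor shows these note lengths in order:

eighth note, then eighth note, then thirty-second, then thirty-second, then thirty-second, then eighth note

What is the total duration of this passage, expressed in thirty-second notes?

15

Convert each value to thirty-second notes: eighth note = 4; eighth note = 4; thirty-second = 1; thirty-second = 1; thirty-second = 1; eighth note = 4.
Total: 4 + 4 + 1 + 1 + 1 + 4 = 15 thirty-second notes.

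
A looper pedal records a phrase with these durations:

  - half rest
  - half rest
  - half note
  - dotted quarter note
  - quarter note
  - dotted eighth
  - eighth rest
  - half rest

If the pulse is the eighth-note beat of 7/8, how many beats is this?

One eighth-note beat = 2 sixteenth notes.
Each duration in sixteenth notes: half rest = 8; half rest = 8; half note = 8; dotted quarter note = 6; quarter note = 4; dotted eighth = 3; eighth rest = 2; half rest = 8.
Adding: 8 + 8 + 8 + 6 + 4 + 3 + 2 + 8 = 47.
47 ÷ 2 = 23.5 beats.

23.5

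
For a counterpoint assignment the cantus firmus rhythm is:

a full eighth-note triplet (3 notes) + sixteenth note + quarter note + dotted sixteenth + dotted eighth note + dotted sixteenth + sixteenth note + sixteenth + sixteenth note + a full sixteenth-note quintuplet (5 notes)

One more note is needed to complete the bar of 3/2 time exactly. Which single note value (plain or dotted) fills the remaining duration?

The bar of 3/2 = 48 thirty-second notes.
In thirty-second notes: a full eighth-note triplet (3 notes) (three triplet eighths span one quarter) = 8; sixteenth note = 2; quarter note = 8; dotted sixteenth = 3; dotted eighth note = 6; dotted sixteenth = 3; sixteenth note = 2; sixteenth = 2; sixteenth note = 2; a full sixteenth-note quintuplet (5 notes) (five quintuplet sixteenths span one quarter) = 8.
Total: 8 + 2 + 8 + 3 + 6 + 3 + 2 + 2 + 2 + 8 = 44.
Remaining: 48 − 44 = 4 thirty-second notes, which is a eighth note.

eighth note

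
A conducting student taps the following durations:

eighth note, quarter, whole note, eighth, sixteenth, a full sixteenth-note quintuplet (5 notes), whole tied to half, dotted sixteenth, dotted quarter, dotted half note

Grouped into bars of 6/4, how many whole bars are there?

3

One bar of 6/4 = 48 thirty-second notes.
Each duration in thirty-second notes: eighth note = 4; quarter = 8; whole note = 32; eighth = 4; sixteenth = 2; a full sixteenth-note quintuplet (5 notes) (five quintuplet sixteenths span one quarter) = 8; whole tied to half (whole + half) = 48; dotted sixteenth = 3; dotted quarter = 12; dotted half note = 24.
Total: 4 + 8 + 32 + 4 + 2 + 8 + 48 + 3 + 12 + 24 = 145.
145 ÷ 48 = 3 complete bars with 1 left over.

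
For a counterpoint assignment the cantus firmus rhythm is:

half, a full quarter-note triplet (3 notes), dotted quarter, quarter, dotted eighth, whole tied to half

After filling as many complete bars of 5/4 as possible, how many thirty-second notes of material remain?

One bar of 5/4 = 20 sixteenth notes.
Working in sixteenth notes: half = 8; a full quarter-note triplet (3 notes) (three triplet quarters span one half) = 8; dotted quarter = 6; quarter = 4; dotted eighth = 3; whole tied to half (whole + half) = 24.
Adding: 8 + 8 + 6 + 4 + 3 + 24 = 53.
53 ÷ 20 = 2 complete bars with 13 sixteenth notes remaining = 26 thirty-second notes.

26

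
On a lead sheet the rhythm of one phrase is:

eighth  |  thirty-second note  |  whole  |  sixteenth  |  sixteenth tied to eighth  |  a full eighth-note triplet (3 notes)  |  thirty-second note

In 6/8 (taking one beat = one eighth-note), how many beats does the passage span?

One eighth-note beat = 4 thirty-second notes.
Convert each value to thirty-second notes: eighth = 4; thirty-second note = 1; whole = 32; sixteenth = 2; sixteenth tied to eighth (sixteenth + eighth) = 6; a full eighth-note triplet (3 notes) (three triplet eighths span one quarter) = 8; thirty-second note = 1.
Sum: 4 + 1 + 32 + 2 + 6 + 8 + 1 = 54.
54 ÷ 4 = 13.5 beats.

13.5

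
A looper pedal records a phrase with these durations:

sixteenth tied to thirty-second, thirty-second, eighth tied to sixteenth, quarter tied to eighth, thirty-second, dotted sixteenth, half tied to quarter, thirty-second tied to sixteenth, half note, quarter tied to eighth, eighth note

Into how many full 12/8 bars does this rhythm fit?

1

One bar of 12/8 = 48 thirty-second notes.
Each duration in thirty-second notes: sixteenth tied to thirty-second (sixteenth + thirty-second) = 3; thirty-second = 1; eighth tied to sixteenth (eighth + sixteenth) = 6; quarter tied to eighth (quarter + eighth) = 12; thirty-second = 1; dotted sixteenth = 3; half tied to quarter (half + quarter) = 24; thirty-second tied to sixteenth (thirty-second + sixteenth) = 3; half note = 16; quarter tied to eighth (quarter + eighth) = 12; eighth note = 4.
Total: 3 + 1 + 6 + 12 + 1 + 3 + 24 + 3 + 16 + 12 + 4 = 85.
85 ÷ 48 = 1 complete bar with 37 left over.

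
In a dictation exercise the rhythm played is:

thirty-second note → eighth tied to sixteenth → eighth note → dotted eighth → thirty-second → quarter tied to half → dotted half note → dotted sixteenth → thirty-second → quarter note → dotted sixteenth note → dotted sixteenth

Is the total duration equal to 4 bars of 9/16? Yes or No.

No

One bar of 9/16 = 18 thirty-second notes, so 4 bars = 72.
Convert each value to thirty-second notes: thirty-second note = 1; eighth tied to sixteenth (eighth + sixteenth) = 6; eighth note = 4; dotted eighth = 6; thirty-second = 1; quarter tied to half (quarter + half) = 24; dotted half note = 24; dotted sixteenth = 3; thirty-second = 1; quarter note = 8; dotted sixteenth note = 3; dotted sixteenth = 3.
Sum: 1 + 6 + 4 + 6 + 1 + 24 + 24 + 3 + 1 + 8 + 3 + 3 = 84.
84 exceeds 72, so the answer is No.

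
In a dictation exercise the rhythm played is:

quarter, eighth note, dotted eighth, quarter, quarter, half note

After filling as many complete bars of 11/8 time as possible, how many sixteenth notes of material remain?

3

One bar of 11/8 = 22 sixteenth notes.
In sixteenth notes: quarter = 4; eighth note = 2; dotted eighth = 3; quarter = 4; quarter = 4; half note = 8.
Altogether 4 + 2 + 3 + 4 + 4 + 8 = 25.
25 ÷ 22 = 1 complete bar with 3 sixteenth notes remaining.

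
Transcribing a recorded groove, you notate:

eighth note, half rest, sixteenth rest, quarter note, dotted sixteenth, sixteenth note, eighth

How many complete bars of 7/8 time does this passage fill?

1

One bar of 7/8 = 28 thirty-second notes.
Each duration in thirty-second notes: eighth note = 4; half rest = 16; sixteenth rest = 2; quarter note = 8; dotted sixteenth = 3; sixteenth note = 2; eighth = 4.
Altogether 4 + 16 + 2 + 8 + 3 + 2 + 4 = 39.
39 ÷ 28 = 1 complete bar with 11 left over.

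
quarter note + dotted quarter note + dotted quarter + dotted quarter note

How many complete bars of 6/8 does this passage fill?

One bar of 6/8 = 6 eighth notes.
In eighth notes: quarter note = 2; dotted quarter note = 3; dotted quarter = 3; dotted quarter note = 3.
Adding: 2 + 3 + 3 + 3 = 11.
11 ÷ 6 = 1 complete bar with 5 left over.

1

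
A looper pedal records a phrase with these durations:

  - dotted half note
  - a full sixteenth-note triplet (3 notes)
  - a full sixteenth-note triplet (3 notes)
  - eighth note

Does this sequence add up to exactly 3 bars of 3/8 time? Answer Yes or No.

One bar of 3/8 = 3 eighth notes, so 3 bars = 9.
Working in eighth notes: dotted half note = 6; a full sixteenth-note triplet (3 notes) (three triplet sixteenths span one eighth) = 1; a full sixteenth-note triplet (3 notes) (three triplet sixteenths span one eighth) = 1; eighth note = 1.
Altogether 6 + 1 + 1 + 1 = 9.
9 equals 9, so the answer is Yes.

Yes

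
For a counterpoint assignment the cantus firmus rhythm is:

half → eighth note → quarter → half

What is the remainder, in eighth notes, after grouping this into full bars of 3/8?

One bar of 3/8 = 3 eighth notes.
Convert each value to eighth notes: half = 4; eighth note = 1; quarter = 2; half = 4.
Sum: 4 + 1 + 2 + 4 = 11.
11 ÷ 3 = 3 complete bars with 2 eighth notes remaining.

2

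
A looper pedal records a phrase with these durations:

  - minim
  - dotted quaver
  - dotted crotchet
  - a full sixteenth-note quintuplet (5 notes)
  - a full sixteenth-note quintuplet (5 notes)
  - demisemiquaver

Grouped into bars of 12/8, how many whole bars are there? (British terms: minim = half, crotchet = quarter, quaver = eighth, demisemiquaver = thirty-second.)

One bar of 12/8 = 48 thirty-second notes.
In thirty-second notes: minim = 16; dotted quaver = 6; dotted crotchet = 12; a full sixteenth-note quintuplet (5 notes) (five quintuplet sixteenths span one quarter) = 8; a full sixteenth-note quintuplet (5 notes) (five quintuplet sixteenths span one quarter) = 8; demisemiquaver = 1.
Adding: 16 + 6 + 12 + 8 + 8 + 1 = 51.
51 ÷ 48 = 1 complete bar with 3 left over.

1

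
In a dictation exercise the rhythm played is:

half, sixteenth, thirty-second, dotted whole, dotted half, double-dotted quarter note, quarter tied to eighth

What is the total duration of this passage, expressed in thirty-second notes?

117

In thirty-second notes: half = 16; sixteenth = 2; thirty-second = 1; dotted whole = 48; dotted half = 24; double-dotted quarter note = 14; quarter tied to eighth (quarter + eighth) = 12.
Altogether 16 + 2 + 1 + 48 + 24 + 14 + 12 = 117 thirty-second notes.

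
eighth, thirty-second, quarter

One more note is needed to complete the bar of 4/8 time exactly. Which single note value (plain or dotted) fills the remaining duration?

The bar of 4/8 = 16 thirty-second notes.
Express everything in thirty-second notes: eighth = 4; thirty-second = 1; quarter = 8.
Adding: 4 + 1 + 8 = 13.
Remaining: 16 − 13 = 3 thirty-second notes, which is a dotted sixteenth note.

dotted sixteenth note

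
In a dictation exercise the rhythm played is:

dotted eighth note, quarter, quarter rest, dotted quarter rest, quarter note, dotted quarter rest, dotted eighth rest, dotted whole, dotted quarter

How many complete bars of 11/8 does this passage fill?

2

One bar of 11/8 = 22 sixteenth notes.
Express everything in sixteenth notes: dotted eighth note = 3; quarter = 4; quarter rest = 4; dotted quarter rest = 6; quarter note = 4; dotted quarter rest = 6; dotted eighth rest = 3; dotted whole = 24; dotted quarter = 6.
Adding: 3 + 4 + 4 + 6 + 4 + 6 + 3 + 24 + 6 = 60.
60 ÷ 22 = 2 complete bars with 16 left over.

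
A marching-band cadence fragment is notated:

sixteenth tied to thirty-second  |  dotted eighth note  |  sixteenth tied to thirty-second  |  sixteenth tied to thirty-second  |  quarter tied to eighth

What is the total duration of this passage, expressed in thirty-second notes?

27

Each duration in thirty-second notes: sixteenth tied to thirty-second (sixteenth + thirty-second) = 3; dotted eighth note = 6; sixteenth tied to thirty-second (sixteenth + thirty-second) = 3; sixteenth tied to thirty-second (sixteenth + thirty-second) = 3; quarter tied to eighth (quarter + eighth) = 12.
Altogether 3 + 6 + 3 + 3 + 12 = 27 thirty-second notes.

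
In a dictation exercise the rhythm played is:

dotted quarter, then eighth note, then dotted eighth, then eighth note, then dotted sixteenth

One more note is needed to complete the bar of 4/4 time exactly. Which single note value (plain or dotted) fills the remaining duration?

The bar of 4/4 = 32 thirty-second notes.
In thirty-second notes: dotted quarter = 12; eighth note = 4; dotted eighth = 6; eighth note = 4; dotted sixteenth = 3.
Altogether 12 + 4 + 6 + 4 + 3 = 29.
Remaining: 32 − 29 = 3 thirty-second notes, which is a dotted sixteenth note.

dotted sixteenth note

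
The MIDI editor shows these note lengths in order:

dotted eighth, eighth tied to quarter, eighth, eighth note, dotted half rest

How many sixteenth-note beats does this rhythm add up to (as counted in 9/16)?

One sixteenth-note beat = 2 thirty-second notes.
Convert each value to thirty-second notes: dotted eighth = 6; eighth tied to quarter (eighth + quarter) = 12; eighth = 4; eighth note = 4; dotted half rest = 24.
Adding: 6 + 12 + 4 + 4 + 24 = 50.
50 ÷ 2 = 25 beats.

25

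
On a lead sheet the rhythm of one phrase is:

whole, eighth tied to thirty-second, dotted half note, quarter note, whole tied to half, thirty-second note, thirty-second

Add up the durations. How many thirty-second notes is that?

In thirty-second notes: whole = 32; eighth tied to thirty-second (eighth + thirty-second) = 5; dotted half note = 24; quarter note = 8; whole tied to half (whole + half) = 48; thirty-second note = 1; thirty-second = 1.
Adding: 32 + 5 + 24 + 8 + 48 + 1 + 1 = 119 thirty-second notes.

119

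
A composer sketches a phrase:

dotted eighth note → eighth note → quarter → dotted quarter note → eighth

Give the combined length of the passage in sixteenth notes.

In sixteenth notes: dotted eighth note = 3; eighth note = 2; quarter = 4; dotted quarter note = 6; eighth = 2.
Sum: 3 + 2 + 4 + 6 + 2 = 17 sixteenth notes.

17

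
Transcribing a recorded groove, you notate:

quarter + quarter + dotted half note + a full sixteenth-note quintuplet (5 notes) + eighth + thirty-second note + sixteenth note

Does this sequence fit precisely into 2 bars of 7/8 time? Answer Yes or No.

No

One bar of 7/8 = 28 thirty-second notes, so 2 bars = 56.
Express everything in thirty-second notes: quarter = 8; quarter = 8; dotted half note = 24; a full sixteenth-note quintuplet (5 notes) (five quintuplet sixteenths span one quarter) = 8; eighth = 4; thirty-second note = 1; sixteenth note = 2.
Altogether 8 + 8 + 24 + 8 + 4 + 1 + 2 = 55.
55 falls short of 56, so the answer is No.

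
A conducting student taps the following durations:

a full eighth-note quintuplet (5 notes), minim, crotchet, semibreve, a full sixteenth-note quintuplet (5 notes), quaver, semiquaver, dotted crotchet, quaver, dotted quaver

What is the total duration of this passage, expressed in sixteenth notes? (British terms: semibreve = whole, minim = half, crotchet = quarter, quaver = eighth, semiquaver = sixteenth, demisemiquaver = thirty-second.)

Express everything in sixteenth notes: a full eighth-note quintuplet (5 notes) (five quintuplet eighths span one half) = 8; minim = 8; crotchet = 4; semibreve = 16; a full sixteenth-note quintuplet (5 notes) (five quintuplet sixteenths span one quarter) = 4; quaver = 2; semiquaver = 1; dotted crotchet = 6; quaver = 2; dotted quaver = 3.
Adding: 8 + 8 + 4 + 16 + 4 + 2 + 1 + 6 + 2 + 3 = 54 sixteenth notes.

54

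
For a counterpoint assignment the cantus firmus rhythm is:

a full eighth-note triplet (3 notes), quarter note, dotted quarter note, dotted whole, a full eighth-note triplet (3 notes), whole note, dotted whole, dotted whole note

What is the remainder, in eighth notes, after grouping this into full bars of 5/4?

3

One bar of 5/4 = 10 eighth notes.
Each duration in eighth notes: a full eighth-note triplet (3 notes) (three triplet eighths span one quarter) = 2; quarter note = 2; dotted quarter note = 3; dotted whole = 12; a full eighth-note triplet (3 notes) (three triplet eighths span one quarter) = 2; whole note = 8; dotted whole = 12; dotted whole note = 12.
Altogether 2 + 2 + 3 + 12 + 2 + 8 + 12 + 12 = 53.
53 ÷ 10 = 5 complete bars with 3 eighth notes remaining.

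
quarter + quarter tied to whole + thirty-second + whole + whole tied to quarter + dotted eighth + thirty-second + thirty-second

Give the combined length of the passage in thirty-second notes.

129

Each duration in thirty-second notes: quarter = 8; quarter tied to whole (quarter + whole) = 40; thirty-second = 1; whole = 32; whole tied to quarter (whole + quarter) = 40; dotted eighth = 6; thirty-second = 1; thirty-second = 1.
Adding: 8 + 40 + 1 + 32 + 40 + 6 + 1 + 1 = 129 thirty-second notes.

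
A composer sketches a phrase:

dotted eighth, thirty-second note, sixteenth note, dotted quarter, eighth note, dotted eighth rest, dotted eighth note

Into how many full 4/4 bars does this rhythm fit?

1

One bar of 4/4 = 32 thirty-second notes.
In thirty-second notes: dotted eighth = 6; thirty-second note = 1; sixteenth note = 2; dotted quarter = 12; eighth note = 4; dotted eighth rest = 6; dotted eighth note = 6.
Total: 6 + 1 + 2 + 12 + 4 + 6 + 6 = 37.
37 ÷ 32 = 1 complete bar with 5 left over.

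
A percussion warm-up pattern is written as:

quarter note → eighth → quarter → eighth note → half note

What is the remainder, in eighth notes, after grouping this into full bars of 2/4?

One bar of 2/4 = 4 eighth notes.
Express everything in eighth notes: quarter note = 2; eighth = 1; quarter = 2; eighth note = 1; half note = 4.
Sum: 2 + 1 + 2 + 1 + 4 = 10.
10 ÷ 4 = 2 complete bars with 2 eighth notes remaining.

2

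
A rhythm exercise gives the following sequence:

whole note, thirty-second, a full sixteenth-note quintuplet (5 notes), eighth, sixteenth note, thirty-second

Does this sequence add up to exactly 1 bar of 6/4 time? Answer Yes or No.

One bar of 6/4 = 48 thirty-second notes.
In thirty-second notes: whole note = 32; thirty-second = 1; a full sixteenth-note quintuplet (5 notes) (five quintuplet sixteenths span one quarter) = 8; eighth = 4; sixteenth note = 2; thirty-second = 1.
Altogether 32 + 1 + 8 + 4 + 2 + 1 = 48.
48 equals 48, so the answer is Yes.

Yes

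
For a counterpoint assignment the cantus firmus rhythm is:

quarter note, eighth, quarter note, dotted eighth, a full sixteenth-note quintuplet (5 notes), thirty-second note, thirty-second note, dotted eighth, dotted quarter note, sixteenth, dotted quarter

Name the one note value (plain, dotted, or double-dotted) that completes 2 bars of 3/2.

double-dotted half note

2 bars of 3/2 = 96 thirty-second notes.
Working in thirty-second notes: quarter note = 8; eighth = 4; quarter note = 8; dotted eighth = 6; a full sixteenth-note quintuplet (5 notes) (five quintuplet sixteenths span one quarter) = 8; thirty-second note = 1; thirty-second note = 1; dotted eighth = 6; dotted quarter note = 12; sixteenth = 2; dotted quarter = 12.
Adding: 8 + 4 + 8 + 6 + 8 + 1 + 1 + 6 + 12 + 2 + 12 = 68.
Remaining: 96 − 68 = 28 thirty-second notes, which is a double-dotted half note.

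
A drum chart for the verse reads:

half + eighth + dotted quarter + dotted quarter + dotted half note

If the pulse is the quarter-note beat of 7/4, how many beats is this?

8.5

One quarter-note beat = 2 eighth notes.
Express everything in eighth notes: half = 4; eighth = 1; dotted quarter = 3; dotted quarter = 3; dotted half note = 6.
Altogether 4 + 1 + 3 + 3 + 6 = 17.
17 ÷ 2 = 8.5 beats.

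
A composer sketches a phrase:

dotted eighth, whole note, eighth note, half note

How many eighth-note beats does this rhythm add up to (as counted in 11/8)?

One eighth-note beat = 2 sixteenth notes.
Express everything in sixteenth notes: dotted eighth = 3; whole note = 16; eighth note = 2; half note = 8.
Total: 3 + 16 + 2 + 8 = 29.
29 ÷ 2 = 14.5 beats.

14.5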